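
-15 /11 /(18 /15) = -1.14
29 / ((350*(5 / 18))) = 261 / 875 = 0.30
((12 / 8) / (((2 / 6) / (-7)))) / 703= -63 / 1406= -0.04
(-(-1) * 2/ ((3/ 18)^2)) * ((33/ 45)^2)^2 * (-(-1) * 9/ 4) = 29282/ 625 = 46.85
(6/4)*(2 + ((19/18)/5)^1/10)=1819/600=3.03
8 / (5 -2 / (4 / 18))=-2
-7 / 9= -0.78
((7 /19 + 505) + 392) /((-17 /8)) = -136400 /323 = -422.29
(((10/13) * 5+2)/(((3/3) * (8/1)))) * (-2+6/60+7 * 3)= 3629/260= 13.96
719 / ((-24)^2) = 719 / 576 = 1.25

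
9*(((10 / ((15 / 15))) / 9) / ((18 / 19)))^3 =857375 / 59049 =14.52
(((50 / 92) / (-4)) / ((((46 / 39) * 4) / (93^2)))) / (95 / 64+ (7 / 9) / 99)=-7513602525 / 45014197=-166.92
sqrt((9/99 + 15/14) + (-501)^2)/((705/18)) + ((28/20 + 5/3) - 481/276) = 14.12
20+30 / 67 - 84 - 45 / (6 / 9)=-17561 / 134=-131.05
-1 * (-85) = 85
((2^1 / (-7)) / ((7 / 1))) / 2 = -1 / 49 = -0.02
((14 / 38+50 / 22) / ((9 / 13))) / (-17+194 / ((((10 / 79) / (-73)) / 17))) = -2990 / 1490671809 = -0.00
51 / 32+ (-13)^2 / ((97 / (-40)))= -211373 / 3104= -68.10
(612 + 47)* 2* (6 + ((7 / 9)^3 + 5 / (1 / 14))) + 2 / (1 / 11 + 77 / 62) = 7421039630 / 73629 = 100789.63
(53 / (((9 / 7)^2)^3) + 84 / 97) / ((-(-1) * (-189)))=-92782079 / 1391843979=-0.07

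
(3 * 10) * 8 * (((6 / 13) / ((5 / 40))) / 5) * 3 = 6912 / 13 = 531.69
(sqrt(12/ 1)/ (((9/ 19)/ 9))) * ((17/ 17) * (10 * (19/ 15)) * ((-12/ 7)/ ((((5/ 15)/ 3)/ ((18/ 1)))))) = -935712 * sqrt(3)/ 7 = -231528.68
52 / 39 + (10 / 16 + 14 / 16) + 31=203 / 6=33.83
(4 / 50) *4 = 8 / 25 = 0.32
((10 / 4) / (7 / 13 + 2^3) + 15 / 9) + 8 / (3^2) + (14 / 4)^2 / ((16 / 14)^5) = 398561611 / 43646976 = 9.13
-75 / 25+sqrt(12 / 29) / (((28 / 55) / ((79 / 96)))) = -3+4345* sqrt(87) / 38976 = -1.96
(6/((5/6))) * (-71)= -2556/5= -511.20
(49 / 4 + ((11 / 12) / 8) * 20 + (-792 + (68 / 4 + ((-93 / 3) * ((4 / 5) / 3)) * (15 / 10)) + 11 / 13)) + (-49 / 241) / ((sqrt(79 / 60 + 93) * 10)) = -1204339 / 1560-49 * sqrt(84885) / 6819095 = -772.01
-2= -2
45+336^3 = 37933101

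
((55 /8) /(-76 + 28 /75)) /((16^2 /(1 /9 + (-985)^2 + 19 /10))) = -344.53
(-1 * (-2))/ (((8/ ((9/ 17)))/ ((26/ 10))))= 117/ 340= 0.34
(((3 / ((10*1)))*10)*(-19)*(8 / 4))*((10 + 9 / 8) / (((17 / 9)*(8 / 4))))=-45657 / 136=-335.71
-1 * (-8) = 8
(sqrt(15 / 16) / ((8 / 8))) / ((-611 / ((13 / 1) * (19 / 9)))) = -19 * sqrt(15) / 1692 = -0.04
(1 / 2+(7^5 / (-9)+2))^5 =-42627711746606809298849 / 1889568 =-22559501296913796.86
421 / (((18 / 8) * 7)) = 1684 / 63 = 26.73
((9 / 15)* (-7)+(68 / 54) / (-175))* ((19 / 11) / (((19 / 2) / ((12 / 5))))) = -1.84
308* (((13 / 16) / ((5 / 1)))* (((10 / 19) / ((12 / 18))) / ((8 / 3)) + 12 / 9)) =743743 / 9120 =81.55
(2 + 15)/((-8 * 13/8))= -17/13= -1.31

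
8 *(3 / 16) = 3 / 2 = 1.50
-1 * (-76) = 76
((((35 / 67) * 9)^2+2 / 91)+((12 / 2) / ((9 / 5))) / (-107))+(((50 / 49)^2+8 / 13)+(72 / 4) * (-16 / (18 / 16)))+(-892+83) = -1041.25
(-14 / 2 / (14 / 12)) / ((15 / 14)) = -28 / 5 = -5.60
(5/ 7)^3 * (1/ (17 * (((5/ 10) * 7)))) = 250/ 40817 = 0.01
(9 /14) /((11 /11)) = 9 /14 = 0.64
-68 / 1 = -68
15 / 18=5 / 6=0.83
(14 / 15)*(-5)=-14 / 3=-4.67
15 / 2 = 7.50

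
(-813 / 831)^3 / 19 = -19902511 / 403824727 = -0.05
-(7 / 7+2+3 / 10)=-33 / 10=-3.30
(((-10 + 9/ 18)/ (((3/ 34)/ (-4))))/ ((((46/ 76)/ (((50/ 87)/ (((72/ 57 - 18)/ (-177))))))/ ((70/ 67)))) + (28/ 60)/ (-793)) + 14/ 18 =4519.03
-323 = -323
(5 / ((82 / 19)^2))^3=5880735125 / 304006671424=0.02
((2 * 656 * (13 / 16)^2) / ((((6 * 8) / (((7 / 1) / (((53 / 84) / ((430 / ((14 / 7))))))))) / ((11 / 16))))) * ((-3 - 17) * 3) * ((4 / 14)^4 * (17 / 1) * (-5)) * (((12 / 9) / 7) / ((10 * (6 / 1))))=1392902225 / 436296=3192.56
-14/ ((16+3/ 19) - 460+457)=-133/ 125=-1.06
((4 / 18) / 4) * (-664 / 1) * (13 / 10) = -2158 / 45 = -47.96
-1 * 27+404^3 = 65939237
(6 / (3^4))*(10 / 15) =4 / 81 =0.05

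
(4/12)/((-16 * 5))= -1/240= -0.00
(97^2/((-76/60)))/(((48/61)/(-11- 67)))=111920055/152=736316.15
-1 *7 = -7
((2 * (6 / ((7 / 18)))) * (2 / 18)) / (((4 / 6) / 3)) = 108 / 7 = 15.43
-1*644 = -644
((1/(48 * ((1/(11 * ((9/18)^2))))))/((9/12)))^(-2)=171.37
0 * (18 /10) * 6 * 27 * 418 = 0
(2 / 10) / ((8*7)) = 1 / 280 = 0.00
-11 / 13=-0.85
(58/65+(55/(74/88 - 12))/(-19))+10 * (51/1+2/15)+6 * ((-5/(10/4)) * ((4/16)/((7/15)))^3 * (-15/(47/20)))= 61499192164349/117306391020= 524.26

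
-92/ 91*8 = -736/ 91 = -8.09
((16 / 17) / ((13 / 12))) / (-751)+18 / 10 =1492779 / 829855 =1.80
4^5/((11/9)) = 9216/11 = 837.82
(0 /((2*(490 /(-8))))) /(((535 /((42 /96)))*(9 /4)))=0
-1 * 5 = -5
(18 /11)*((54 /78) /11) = 162 /1573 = 0.10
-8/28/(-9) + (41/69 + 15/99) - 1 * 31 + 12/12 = -29.22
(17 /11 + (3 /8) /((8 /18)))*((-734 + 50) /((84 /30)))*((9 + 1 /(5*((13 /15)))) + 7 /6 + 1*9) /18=-120881135 /192192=-628.96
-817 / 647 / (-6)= 817 / 3882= 0.21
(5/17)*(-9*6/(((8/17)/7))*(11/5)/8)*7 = -454.78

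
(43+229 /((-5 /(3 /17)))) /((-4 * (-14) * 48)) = 53 /4080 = 0.01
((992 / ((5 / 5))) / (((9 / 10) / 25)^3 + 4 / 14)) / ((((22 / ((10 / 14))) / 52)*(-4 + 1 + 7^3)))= 100750000000 / 5844704261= 17.24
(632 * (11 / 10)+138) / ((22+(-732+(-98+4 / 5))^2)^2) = 260375 / 147745746548978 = 0.00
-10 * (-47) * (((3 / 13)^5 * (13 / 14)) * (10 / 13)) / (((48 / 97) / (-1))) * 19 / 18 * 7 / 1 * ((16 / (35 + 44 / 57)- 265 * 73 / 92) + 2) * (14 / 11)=37193703946875 / 42861606944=867.76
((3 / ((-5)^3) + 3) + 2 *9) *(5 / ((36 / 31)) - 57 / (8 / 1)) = -88711 / 1500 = -59.14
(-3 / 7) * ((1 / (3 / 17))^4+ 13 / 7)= -585700 / 1323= -442.71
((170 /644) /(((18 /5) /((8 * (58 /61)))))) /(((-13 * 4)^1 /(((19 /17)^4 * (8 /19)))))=-39782200 /5645317041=-0.01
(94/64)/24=47/768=0.06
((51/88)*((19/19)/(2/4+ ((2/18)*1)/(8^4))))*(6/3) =470016/202763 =2.32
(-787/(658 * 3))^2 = 0.16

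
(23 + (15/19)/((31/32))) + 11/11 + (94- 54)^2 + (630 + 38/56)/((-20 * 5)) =2669243649/1649200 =1618.51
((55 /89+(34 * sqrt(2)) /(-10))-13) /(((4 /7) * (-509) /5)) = 119 * sqrt(2) /2036+19285 /90602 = 0.30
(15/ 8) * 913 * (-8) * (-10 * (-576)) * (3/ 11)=-21513600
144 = 144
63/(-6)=-21/2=-10.50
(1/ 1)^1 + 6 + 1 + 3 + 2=13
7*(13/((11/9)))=819/11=74.45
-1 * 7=-7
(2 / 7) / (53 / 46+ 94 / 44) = 253 / 2912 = 0.09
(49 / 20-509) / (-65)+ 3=14031 / 1300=10.79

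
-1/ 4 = -0.25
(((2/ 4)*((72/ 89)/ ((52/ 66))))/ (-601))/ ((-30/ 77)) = 7623/ 3476785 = 0.00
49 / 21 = 7 / 3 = 2.33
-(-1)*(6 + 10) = 16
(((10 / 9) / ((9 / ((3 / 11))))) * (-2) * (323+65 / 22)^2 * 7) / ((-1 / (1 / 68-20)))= -271771828685 / 271524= -1000912.73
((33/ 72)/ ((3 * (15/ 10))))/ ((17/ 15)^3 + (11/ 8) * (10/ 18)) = 2750/ 59929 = 0.05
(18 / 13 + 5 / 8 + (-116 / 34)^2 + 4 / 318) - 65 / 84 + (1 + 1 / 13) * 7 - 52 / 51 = 216407309 / 11150776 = 19.41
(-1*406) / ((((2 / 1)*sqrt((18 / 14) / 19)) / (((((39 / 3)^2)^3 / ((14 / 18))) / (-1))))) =419932383*sqrt(133) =4842896492.48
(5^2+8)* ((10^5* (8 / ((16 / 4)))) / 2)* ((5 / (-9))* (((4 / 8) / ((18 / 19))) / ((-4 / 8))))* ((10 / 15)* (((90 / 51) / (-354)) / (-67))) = 95.99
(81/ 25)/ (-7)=-81/ 175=-0.46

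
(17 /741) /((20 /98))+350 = 2594333 /7410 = 350.11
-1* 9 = -9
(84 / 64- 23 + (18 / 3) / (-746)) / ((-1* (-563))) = -129479 / 3359984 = -0.04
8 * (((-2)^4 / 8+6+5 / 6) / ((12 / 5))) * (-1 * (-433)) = 114745 / 9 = 12749.44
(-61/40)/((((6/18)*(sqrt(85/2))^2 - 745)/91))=16653/87700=0.19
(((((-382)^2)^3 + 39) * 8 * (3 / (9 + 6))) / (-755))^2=617931491921689277070608868990016 / 14250625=43361711638730882124160090.00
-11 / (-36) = 11 / 36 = 0.31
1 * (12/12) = 1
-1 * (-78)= 78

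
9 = 9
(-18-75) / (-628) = 93 / 628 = 0.15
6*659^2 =2605686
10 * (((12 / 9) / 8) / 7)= 5 / 21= 0.24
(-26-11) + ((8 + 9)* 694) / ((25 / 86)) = 1013703 / 25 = 40548.12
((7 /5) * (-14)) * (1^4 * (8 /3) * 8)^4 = -1644167168 /405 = -4059672.02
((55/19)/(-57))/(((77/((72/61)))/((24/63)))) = -320/1079029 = -0.00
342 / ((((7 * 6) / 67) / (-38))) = -145122 / 7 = -20731.71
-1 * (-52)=52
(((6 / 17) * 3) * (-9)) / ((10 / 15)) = -243 / 17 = -14.29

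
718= 718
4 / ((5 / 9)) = 36 / 5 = 7.20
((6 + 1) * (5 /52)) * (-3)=-105 /52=-2.02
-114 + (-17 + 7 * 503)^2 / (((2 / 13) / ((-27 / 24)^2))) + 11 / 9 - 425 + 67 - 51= 909048098 / 9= 101005344.22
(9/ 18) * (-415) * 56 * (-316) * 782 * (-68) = -195258017920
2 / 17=0.12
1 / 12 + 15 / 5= 37 / 12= 3.08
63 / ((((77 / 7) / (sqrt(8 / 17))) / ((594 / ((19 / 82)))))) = 557928*sqrt(34) / 323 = 10071.99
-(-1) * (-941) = -941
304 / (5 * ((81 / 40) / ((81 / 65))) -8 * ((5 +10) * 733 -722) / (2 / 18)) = -0.00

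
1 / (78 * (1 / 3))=1 / 26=0.04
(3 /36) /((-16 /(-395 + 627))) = -29 /24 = -1.21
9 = 9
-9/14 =-0.64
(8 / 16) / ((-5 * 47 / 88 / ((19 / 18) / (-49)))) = 418 / 103635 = 0.00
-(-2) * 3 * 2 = 12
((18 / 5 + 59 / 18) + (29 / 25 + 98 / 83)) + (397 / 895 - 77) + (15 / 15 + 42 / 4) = -186656408 / 3342825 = -55.84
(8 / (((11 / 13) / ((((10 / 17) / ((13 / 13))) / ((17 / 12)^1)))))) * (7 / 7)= 12480 / 3179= 3.93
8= 8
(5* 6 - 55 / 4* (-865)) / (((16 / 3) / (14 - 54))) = -89428.12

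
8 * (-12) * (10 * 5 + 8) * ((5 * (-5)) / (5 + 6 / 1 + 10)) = 46400 / 7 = 6628.57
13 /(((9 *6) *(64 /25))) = 325 /3456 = 0.09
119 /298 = 0.40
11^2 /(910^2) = 121 /828100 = 0.00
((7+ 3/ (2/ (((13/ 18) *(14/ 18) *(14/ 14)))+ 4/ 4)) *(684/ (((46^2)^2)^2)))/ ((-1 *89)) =-271719/ 92557319723319520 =-0.00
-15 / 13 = -1.15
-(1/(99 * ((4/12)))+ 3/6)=-35/66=-0.53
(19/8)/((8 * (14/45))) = 0.95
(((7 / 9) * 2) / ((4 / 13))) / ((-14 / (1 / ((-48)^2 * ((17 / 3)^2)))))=-13 / 2663424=-0.00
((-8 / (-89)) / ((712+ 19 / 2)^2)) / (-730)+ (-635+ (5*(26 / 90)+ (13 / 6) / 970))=-1108508869041727 / 1749669413388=-633.55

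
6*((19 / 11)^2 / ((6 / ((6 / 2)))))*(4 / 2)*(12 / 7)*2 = 51984 / 847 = 61.37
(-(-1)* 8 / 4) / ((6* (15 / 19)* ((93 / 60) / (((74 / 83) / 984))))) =703 / 2848311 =0.00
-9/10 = -0.90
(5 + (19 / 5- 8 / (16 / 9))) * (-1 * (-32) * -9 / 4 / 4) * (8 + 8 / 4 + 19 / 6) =-10191 / 10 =-1019.10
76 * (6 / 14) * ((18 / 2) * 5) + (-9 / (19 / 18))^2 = 3887568 / 2527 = 1538.41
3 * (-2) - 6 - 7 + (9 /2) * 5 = 7 /2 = 3.50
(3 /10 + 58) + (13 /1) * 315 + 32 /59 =2450767 /590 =4153.84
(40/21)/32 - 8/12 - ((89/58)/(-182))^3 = -0.61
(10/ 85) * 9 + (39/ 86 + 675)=989061/ 1462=676.51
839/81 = 10.36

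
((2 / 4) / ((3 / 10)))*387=645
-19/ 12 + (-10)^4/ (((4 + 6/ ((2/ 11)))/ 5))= 599297/ 444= 1349.77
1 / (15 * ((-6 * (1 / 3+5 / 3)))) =-1 / 180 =-0.01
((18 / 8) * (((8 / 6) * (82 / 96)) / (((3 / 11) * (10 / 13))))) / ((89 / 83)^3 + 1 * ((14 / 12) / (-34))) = 56990582077 / 5592446680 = 10.19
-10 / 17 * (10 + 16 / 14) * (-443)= 2903.70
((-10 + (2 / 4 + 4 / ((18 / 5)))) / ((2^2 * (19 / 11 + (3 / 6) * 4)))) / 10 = -0.06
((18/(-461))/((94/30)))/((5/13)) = -702/21667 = -0.03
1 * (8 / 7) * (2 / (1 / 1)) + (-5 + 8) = 37 / 7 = 5.29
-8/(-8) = 1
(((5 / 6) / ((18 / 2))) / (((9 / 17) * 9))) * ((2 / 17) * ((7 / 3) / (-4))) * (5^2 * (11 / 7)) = -1375 / 26244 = -0.05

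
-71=-71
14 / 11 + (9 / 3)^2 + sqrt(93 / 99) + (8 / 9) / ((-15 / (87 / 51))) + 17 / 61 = sqrt(1023) / 33 + 16092928 / 1539945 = 11.42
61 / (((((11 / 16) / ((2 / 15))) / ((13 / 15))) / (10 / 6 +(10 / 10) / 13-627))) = -9519904 / 1485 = -6410.71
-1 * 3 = -3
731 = 731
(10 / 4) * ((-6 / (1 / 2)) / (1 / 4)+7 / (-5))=-247 / 2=-123.50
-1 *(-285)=285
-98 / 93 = -1.05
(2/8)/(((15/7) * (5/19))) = 133/300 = 0.44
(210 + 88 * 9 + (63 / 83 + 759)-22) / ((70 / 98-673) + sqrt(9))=-202160 / 77771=-2.60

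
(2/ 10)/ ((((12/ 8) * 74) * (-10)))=-0.00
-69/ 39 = -23/ 13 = -1.77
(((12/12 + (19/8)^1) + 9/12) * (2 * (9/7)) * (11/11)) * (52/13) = 42.43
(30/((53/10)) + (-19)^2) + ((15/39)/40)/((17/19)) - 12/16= 34288273/93704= 365.92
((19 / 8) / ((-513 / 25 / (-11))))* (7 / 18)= 1925 / 3888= 0.50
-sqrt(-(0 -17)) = -sqrt(17) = -4.12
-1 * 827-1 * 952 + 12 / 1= -1767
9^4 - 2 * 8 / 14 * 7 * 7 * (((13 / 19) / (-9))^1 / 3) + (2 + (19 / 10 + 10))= 33736517 / 5130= 6576.32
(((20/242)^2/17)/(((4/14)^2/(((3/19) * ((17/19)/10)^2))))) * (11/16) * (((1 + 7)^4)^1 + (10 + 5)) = 10273389/584277056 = 0.02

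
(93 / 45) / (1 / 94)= 2914 / 15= 194.27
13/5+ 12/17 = 281/85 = 3.31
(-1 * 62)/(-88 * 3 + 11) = 62/253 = 0.25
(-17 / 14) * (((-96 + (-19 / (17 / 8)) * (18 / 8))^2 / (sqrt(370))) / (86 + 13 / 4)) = -26508 * sqrt(370) / 53465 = -9.54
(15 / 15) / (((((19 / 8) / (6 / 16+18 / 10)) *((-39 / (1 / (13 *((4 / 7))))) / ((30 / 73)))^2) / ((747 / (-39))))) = -5307435 / 150375150172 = -0.00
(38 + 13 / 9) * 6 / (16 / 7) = 2485 / 24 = 103.54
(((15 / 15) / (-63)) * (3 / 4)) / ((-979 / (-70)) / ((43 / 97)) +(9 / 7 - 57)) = 215 / 436422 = 0.00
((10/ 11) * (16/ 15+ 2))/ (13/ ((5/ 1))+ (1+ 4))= 0.37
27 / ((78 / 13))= 9 / 2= 4.50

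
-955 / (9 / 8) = -7640 / 9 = -848.89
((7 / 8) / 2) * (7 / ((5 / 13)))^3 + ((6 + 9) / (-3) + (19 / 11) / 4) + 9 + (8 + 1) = 58320467 / 22000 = 2650.93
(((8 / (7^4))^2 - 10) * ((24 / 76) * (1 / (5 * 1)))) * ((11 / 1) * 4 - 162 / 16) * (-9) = 210905010441 / 1095312190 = 192.55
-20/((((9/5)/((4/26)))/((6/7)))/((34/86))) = -6800/11739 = -0.58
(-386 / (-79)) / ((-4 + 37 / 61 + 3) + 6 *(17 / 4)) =47092 / 241977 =0.19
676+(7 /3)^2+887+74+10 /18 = 1643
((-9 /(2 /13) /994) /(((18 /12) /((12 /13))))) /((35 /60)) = -216 /3479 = -0.06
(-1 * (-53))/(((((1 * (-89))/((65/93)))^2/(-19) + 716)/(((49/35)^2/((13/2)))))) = -1282918/11031829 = -0.12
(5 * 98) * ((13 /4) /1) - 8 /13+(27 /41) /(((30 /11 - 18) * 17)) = 807746437 /507416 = 1591.88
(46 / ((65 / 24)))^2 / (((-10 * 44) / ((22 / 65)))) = -304704 / 1373125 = -0.22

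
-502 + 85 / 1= -417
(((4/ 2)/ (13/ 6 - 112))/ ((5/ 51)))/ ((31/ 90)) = -11016/ 20429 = -0.54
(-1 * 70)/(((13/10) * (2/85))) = -2288.46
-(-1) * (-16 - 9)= -25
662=662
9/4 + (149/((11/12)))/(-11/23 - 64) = -17679/65252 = -0.27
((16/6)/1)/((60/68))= 136/45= 3.02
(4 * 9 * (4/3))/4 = 12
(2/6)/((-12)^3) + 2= 10367/5184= 2.00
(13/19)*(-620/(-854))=4030/8113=0.50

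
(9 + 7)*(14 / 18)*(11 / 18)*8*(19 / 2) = 46816 / 81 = 577.98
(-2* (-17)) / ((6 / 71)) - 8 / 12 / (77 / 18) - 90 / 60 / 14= 371513 / 924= 402.07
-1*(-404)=404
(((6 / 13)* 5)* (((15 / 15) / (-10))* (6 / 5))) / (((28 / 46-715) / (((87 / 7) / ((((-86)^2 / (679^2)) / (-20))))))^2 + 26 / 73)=-0.77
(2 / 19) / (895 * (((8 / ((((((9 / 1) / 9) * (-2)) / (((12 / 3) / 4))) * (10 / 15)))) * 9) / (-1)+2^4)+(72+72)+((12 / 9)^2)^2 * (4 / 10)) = 405 / 241604779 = 0.00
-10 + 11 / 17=-159 / 17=-9.35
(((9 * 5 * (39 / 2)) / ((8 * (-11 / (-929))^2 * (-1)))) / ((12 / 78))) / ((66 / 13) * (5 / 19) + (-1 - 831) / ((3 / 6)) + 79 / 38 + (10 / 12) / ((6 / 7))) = 43771493362545 / 14285044136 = 3064.15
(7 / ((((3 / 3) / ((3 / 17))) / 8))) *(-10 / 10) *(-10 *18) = 30240 / 17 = 1778.82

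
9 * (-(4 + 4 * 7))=-288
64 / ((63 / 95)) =6080 / 63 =96.51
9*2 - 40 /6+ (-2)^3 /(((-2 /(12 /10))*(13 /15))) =658 /39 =16.87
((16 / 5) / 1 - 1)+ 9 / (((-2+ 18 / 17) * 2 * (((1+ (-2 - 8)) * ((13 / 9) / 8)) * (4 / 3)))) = 4583 / 1040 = 4.41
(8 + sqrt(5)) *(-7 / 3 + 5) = 8 *sqrt(5) / 3 + 64 / 3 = 27.30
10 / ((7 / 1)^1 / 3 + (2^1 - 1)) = 3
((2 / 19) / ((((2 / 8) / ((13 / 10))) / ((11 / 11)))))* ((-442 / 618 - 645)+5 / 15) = -10369996 / 29355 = -353.26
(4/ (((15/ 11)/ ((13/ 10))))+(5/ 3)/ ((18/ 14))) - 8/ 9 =4.22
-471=-471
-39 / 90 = -13 / 30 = -0.43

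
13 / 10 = 1.30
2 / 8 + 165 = 661 / 4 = 165.25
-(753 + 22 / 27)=-20353 / 27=-753.81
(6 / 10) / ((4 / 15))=9 / 4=2.25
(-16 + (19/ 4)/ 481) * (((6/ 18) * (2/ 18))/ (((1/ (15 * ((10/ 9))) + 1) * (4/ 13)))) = -256375/ 141192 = -1.82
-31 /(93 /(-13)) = 13 /3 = 4.33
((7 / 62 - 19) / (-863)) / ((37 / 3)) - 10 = -19793707 / 1979722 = -10.00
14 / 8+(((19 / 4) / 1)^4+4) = 131793 / 256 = 514.82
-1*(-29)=29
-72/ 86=-36/ 43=-0.84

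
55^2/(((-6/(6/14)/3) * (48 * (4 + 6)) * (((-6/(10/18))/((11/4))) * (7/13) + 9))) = -432575/2205504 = -0.20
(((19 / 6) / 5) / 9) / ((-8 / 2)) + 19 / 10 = 2033 / 1080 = 1.88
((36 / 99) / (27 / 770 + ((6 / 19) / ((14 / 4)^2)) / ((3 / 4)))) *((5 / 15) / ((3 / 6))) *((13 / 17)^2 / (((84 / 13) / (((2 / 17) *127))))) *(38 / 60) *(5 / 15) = 216948004 / 217680291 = 1.00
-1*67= -67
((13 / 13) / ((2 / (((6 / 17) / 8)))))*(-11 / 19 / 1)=-33 / 2584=-0.01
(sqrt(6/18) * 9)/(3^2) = sqrt(3)/3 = 0.58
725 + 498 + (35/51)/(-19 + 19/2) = 1185017/969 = 1222.93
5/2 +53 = 111/2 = 55.50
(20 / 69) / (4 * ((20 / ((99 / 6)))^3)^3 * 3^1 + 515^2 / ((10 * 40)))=1650186112069440 / 4160784992822448557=0.00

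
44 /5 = 8.80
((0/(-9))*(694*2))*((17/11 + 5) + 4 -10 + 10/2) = 0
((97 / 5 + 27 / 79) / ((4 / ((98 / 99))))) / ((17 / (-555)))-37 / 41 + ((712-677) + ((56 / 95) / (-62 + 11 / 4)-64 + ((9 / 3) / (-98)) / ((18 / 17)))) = -6409563969983 / 33834010980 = -189.44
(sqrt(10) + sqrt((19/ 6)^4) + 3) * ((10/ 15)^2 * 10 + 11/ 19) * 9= 859 * sqrt(10)/ 19 + 402871/ 684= 731.96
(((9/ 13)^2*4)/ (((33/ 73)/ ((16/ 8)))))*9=141912/ 1859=76.34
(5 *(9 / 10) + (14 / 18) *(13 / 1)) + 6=371 / 18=20.61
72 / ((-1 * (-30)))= 12 / 5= 2.40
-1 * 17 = -17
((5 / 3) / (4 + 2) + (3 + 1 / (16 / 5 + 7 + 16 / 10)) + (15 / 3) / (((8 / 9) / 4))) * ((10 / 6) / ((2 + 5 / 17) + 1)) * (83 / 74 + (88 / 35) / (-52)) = 8436580157 / 600726672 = 14.04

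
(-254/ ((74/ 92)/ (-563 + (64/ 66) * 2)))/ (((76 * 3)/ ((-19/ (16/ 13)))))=-703070095/ 58608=-11996.15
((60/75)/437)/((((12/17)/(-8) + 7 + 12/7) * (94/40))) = 3808/42166567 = 0.00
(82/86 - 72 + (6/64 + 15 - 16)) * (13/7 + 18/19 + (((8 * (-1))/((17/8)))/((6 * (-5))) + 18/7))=-18472825067/46667040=-395.84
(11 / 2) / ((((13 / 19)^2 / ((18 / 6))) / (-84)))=-500346 / 169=-2960.63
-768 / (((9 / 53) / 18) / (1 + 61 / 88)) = -1516224 / 11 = -137838.55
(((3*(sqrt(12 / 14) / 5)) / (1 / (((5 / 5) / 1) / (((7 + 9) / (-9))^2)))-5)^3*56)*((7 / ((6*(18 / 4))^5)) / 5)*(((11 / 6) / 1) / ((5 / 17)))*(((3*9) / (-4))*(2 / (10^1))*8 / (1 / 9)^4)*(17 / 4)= 3202016236573 / 2488320000-1367787470313*sqrt(42) / 65536000000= 1151.56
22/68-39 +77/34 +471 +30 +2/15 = 118504/255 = 464.72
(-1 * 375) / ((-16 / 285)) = 6679.69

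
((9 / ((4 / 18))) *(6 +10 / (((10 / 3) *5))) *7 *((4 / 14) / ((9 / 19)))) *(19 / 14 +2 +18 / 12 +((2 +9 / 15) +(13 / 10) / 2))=1280961 / 140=9149.72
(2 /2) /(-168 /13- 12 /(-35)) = -455 /5724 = -0.08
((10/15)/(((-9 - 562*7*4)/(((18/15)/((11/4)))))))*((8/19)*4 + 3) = -1424/16453525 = -0.00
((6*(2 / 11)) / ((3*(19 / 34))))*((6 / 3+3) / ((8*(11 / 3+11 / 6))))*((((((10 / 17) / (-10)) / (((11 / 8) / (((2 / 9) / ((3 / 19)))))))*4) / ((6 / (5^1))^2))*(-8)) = 32000 / 323433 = 0.10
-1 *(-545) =545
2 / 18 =1 / 9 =0.11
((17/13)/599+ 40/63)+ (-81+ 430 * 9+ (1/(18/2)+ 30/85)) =31608977459/8339877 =3790.10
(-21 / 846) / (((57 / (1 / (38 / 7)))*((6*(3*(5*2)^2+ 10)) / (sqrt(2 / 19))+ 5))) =49 / 4015010816820 - 1519*sqrt(38) / 669168469470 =-0.00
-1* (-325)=325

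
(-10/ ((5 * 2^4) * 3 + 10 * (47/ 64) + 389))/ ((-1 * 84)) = 80/ 427623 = 0.00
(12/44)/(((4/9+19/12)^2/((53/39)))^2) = 1572680448/52792330019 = 0.03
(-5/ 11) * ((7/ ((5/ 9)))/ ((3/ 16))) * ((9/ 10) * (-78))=117936/ 55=2144.29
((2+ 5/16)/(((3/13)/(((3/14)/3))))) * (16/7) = 481/294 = 1.64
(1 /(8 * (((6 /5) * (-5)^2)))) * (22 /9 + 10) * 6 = 0.31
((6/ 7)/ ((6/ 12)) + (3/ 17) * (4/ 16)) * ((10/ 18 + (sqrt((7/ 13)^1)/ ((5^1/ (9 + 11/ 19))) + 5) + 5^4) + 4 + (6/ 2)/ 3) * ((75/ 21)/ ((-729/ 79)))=-87551750/ 202419-12245 * sqrt(91)/ 122094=-433.48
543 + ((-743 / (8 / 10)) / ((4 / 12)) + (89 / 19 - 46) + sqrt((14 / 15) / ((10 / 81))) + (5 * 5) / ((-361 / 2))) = -3299113 / 1444 + 3 * sqrt(21) / 5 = -2281.95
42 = 42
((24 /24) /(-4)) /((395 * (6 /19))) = -19 /9480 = -0.00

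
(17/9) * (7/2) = 119/18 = 6.61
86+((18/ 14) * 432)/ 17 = 14122/ 119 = 118.67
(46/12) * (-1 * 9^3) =-5589/2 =-2794.50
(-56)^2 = 3136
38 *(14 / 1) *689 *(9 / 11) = 3298932 / 11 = 299902.91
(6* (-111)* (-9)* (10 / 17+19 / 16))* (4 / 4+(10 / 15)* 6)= 7237755 / 136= 53218.79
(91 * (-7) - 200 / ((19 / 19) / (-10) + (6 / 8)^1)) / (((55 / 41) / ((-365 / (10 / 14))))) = 257299231 / 715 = 359859.06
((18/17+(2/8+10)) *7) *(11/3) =59213/204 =290.26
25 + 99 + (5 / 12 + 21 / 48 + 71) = 9401 / 48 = 195.85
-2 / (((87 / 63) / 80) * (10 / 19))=-220.14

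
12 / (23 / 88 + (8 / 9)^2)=85536 / 7495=11.41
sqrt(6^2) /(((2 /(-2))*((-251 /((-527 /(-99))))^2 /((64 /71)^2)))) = -2275155968 /1037560129947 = -0.00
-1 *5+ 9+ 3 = 7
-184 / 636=-46 / 159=-0.29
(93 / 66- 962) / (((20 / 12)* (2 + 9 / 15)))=-63399 / 286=-221.67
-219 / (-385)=219 / 385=0.57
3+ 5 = 8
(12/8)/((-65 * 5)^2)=0.00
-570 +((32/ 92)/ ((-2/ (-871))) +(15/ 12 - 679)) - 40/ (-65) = -1310405/ 1196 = -1095.66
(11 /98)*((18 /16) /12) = 33 /3136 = 0.01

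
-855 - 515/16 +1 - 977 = -29811/16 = -1863.19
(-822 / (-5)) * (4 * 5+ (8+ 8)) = 29592 / 5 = 5918.40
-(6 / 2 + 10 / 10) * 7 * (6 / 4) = -42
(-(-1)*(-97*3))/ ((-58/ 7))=2037/ 58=35.12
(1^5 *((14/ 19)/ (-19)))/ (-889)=2/ 45847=0.00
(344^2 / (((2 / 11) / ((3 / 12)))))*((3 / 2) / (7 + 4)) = 22188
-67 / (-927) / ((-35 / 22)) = -1474 / 32445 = -0.05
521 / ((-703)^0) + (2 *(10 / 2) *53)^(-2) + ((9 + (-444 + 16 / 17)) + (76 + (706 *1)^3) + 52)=1680409116553417 / 4775300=351896030.94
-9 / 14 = -0.64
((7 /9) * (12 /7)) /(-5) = -4 /15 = -0.27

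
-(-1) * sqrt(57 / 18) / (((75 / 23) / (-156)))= -598 * sqrt(114) / 75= -85.13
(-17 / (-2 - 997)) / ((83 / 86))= 1462 / 82917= 0.02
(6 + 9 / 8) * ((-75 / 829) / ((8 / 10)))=-21375 / 26528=-0.81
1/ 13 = 0.08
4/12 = 0.33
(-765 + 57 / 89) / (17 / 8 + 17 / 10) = -199.83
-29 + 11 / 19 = -540 / 19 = -28.42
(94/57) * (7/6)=329/171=1.92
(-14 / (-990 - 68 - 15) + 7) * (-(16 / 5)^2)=-77056 / 1073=-71.81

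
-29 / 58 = -1 / 2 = -0.50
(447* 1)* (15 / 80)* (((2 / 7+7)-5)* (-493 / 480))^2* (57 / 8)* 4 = 2064215157 / 156800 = 13164.64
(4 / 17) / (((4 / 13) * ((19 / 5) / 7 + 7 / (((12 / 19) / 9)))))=1820 / 238697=0.01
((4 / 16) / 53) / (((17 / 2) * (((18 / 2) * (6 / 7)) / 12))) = 7 / 8109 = 0.00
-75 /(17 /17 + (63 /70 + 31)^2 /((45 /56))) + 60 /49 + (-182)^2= 2314229088569 /69863171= 33125.17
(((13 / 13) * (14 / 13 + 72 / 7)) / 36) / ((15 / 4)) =1034 / 12285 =0.08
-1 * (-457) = 457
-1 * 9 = -9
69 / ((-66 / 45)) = -47.05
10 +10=20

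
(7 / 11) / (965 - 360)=7 / 6655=0.00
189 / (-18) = -21 / 2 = -10.50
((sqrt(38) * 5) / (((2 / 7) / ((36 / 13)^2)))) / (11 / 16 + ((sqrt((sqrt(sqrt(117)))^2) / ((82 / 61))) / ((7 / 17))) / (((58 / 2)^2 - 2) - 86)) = 22680 * sqrt(38) / (169 * (1037 * 13^(1 / 4) * sqrt(3) / 432222 + 11 / 16)) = 1189.65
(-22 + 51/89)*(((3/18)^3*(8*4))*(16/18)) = -61024/21627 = -2.82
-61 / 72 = -0.85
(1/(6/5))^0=1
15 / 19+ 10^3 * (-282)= -281999.21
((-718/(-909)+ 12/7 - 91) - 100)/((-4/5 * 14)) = 5996995/356328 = 16.83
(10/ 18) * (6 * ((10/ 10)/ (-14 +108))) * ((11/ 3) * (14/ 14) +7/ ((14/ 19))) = 0.47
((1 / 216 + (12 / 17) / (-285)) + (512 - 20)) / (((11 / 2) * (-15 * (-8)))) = 171630031 / 230234400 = 0.75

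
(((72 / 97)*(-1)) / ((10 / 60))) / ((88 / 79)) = -4.00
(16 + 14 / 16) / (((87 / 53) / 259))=617715 / 232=2662.56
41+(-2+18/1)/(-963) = 39467/963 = 40.98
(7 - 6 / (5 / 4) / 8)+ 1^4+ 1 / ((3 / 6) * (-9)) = 7.18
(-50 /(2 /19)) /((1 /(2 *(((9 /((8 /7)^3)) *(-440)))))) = 80647875 /32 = 2520246.09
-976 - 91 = -1067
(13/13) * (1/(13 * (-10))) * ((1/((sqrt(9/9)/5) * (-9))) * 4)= 2/117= 0.02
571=571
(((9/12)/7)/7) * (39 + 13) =39/49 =0.80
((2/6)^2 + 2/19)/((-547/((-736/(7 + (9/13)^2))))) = 287638/7389423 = 0.04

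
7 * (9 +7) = 112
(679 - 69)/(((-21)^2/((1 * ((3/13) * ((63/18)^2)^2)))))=14945/312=47.90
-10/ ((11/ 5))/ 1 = -50/ 11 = -4.55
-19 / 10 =-1.90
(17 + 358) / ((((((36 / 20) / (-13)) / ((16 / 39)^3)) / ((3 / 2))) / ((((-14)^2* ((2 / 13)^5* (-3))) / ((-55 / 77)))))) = -11239424000 / 564736653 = -19.90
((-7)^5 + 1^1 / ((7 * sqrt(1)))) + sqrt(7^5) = -117648 / 7 + 49 * sqrt(7) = -16677.22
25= 25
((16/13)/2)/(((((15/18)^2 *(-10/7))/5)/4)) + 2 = -3382/325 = -10.41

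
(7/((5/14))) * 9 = 882/5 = 176.40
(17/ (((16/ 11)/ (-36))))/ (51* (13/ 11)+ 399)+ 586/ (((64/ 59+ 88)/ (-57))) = -554466301/ 1475184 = -375.86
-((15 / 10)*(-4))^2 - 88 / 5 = -268 / 5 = -53.60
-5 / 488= -0.01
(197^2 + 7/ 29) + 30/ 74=41642751/ 1073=38809.65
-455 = -455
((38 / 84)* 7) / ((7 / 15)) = 95 / 14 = 6.79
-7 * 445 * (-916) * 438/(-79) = -1249762920/79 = -15819783.80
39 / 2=19.50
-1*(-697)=697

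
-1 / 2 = -0.50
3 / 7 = 0.43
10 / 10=1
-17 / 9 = -1.89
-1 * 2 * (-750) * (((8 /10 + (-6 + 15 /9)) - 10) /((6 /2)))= -20300 /3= -6766.67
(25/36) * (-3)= -25/12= -2.08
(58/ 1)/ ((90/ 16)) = 464/ 45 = 10.31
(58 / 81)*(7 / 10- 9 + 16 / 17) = -4031 / 765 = -5.27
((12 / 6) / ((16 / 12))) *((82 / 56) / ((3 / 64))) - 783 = -5153 / 7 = -736.14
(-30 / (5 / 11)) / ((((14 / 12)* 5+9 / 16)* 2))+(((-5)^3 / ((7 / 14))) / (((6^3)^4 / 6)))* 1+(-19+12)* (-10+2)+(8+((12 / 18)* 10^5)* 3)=11141146402171417 / 55689348096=200058.84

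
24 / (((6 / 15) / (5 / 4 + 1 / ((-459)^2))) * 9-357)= -42136360 / 621722011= -0.07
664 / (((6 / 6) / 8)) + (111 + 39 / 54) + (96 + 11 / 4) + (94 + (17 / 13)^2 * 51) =34701221 / 6084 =5703.69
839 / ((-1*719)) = -839 / 719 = -1.17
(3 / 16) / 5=3 / 80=0.04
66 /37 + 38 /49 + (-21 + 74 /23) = -634797 /41699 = -15.22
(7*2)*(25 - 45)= -280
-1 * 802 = -802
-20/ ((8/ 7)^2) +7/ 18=-2149/ 144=-14.92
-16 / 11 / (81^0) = -16 / 11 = -1.45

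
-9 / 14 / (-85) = 0.01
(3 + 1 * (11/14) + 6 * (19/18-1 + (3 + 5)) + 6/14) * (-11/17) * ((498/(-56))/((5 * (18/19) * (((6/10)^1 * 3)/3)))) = 38284829/359856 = 106.39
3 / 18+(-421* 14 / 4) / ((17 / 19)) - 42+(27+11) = -84185 / 51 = -1650.69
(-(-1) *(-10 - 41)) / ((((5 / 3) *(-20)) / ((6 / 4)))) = 2.30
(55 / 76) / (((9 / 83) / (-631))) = -2880515 / 684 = -4211.28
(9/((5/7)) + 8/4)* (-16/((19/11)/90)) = -231264/19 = -12171.79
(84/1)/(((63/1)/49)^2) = 1372/27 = 50.81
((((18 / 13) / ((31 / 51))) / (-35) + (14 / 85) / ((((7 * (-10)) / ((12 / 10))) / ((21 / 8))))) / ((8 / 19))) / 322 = -33028137 / 61768616000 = -0.00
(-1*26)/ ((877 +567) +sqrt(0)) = -13/ 722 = -0.02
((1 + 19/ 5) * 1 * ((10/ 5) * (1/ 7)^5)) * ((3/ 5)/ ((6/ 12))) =288/ 420175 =0.00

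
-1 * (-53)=53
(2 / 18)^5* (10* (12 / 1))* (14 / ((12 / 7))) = 980 / 59049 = 0.02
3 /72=1 /24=0.04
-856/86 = -428/43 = -9.95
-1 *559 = -559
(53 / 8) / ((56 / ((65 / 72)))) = 3445 / 32256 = 0.11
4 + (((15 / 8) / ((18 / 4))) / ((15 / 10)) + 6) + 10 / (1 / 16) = 3065 / 18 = 170.28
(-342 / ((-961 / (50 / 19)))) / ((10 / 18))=1.69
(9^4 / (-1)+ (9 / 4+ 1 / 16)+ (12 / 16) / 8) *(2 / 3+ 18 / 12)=-2728375 / 192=-14210.29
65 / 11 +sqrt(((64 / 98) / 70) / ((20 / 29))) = 2*sqrt(203) / 245 +65 / 11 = 6.03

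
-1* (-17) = 17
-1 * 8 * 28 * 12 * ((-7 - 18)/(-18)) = -3733.33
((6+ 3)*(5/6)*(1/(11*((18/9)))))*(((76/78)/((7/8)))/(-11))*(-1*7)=380/1573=0.24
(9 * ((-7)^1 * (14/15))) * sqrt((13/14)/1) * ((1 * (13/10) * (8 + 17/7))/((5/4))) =-5694 * sqrt(182)/125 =-614.53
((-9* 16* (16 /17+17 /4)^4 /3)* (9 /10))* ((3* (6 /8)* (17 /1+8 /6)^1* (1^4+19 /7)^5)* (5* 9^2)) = -2080407018920448218715 /5614949788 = -370512132337.60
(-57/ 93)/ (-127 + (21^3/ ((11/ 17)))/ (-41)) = 8569/ 6656134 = 0.00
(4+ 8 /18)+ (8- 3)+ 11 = 184 /9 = 20.44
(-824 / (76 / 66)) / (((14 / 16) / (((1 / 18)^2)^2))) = -2266 / 290871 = -0.01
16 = 16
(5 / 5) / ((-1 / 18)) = -18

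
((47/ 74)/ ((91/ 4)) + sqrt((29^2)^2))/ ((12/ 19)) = 53803079/ 40404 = 1331.63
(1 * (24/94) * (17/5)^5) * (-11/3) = -62473708/146875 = -425.35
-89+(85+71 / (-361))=-1515 / 361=-4.20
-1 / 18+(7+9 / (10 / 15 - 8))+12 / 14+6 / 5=26938 / 3465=7.77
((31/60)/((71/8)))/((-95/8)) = -496/101175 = -0.00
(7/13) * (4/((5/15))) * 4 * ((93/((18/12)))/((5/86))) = 1791552/65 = 27562.34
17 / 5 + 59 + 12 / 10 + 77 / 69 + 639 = 242782 / 345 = 703.72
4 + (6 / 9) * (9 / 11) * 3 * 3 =8.91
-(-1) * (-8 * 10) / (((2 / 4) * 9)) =-160 / 9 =-17.78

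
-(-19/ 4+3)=7/ 4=1.75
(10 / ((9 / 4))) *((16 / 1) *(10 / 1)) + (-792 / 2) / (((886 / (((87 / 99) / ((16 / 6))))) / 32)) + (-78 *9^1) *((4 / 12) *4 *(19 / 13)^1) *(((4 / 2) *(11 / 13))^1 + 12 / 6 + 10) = -934237144 / 51831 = -18024.68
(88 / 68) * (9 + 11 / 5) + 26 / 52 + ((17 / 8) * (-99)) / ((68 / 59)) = -455701 / 2720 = -167.54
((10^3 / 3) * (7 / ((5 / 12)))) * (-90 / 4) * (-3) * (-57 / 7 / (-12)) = 256500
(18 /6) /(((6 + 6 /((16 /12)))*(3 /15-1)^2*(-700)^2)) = 1 /1097600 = 0.00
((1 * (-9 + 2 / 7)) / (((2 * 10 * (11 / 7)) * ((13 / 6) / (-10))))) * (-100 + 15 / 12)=-72285 / 572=-126.37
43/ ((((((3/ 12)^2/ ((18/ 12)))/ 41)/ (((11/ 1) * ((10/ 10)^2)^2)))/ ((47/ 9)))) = 7291768/ 3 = 2430589.33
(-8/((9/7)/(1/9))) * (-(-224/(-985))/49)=256/79785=0.00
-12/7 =-1.71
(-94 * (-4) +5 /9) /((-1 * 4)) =-94.14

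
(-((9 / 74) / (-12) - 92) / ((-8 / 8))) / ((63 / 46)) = -67.18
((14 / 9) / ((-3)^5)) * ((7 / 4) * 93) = -1519 / 1458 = -1.04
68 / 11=6.18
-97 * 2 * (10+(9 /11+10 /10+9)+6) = -57230 /11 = -5202.73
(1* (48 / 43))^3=110592 / 79507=1.39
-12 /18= -2 /3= -0.67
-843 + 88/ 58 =-24403/ 29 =-841.48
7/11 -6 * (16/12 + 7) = -543/11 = -49.36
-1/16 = -0.06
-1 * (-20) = 20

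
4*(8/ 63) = 32/ 63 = 0.51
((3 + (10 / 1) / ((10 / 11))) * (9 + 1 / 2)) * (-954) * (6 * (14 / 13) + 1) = -946734.92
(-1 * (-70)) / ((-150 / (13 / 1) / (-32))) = 2912 / 15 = 194.13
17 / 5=3.40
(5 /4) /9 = 5 /36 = 0.14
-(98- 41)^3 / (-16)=185193 / 16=11574.56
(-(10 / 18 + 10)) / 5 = -19 / 9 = -2.11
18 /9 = 2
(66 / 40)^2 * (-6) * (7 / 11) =-2079 / 200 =-10.40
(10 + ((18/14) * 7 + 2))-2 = 19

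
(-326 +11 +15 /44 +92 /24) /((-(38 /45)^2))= 27694575 /63536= 435.89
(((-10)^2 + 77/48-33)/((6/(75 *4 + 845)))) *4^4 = 30163880/9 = 3351542.22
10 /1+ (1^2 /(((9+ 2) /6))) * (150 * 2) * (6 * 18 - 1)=192710 /11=17519.09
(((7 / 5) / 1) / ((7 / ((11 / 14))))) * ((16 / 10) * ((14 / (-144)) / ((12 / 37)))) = -407 / 5400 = -0.08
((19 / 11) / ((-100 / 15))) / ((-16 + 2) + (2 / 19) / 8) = 1083 / 58465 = 0.02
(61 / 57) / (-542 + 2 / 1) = -61 / 30780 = -0.00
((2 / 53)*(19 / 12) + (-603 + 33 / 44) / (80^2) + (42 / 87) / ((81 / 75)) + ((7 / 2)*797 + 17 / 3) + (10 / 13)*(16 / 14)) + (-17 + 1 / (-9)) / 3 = 89933066897173 / 32225356800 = 2790.75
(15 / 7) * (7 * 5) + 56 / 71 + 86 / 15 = 86821 / 1065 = 81.52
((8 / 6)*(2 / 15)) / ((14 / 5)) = 0.06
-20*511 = -10220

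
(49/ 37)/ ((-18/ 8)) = -0.59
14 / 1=14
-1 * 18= -18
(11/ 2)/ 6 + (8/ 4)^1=35/ 12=2.92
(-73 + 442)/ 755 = 369/ 755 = 0.49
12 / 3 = 4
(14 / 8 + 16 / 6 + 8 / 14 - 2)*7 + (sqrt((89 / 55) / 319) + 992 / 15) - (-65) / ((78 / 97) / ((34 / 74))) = sqrt(12905) / 1595 + 275701 / 2220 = 124.26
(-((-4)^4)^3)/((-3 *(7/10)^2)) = 1677721600/147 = 11413072.11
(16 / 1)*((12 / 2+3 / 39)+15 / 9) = 4832 / 39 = 123.90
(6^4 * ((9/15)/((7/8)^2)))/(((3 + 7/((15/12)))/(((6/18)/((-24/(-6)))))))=20736/2107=9.84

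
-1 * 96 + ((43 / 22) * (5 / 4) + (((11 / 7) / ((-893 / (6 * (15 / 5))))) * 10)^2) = -321359488033 / 3438600088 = -93.46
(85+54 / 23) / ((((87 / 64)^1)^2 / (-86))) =-707682304 / 174087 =-4065.11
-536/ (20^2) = -67/ 50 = -1.34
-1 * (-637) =637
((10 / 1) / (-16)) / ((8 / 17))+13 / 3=577 / 192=3.01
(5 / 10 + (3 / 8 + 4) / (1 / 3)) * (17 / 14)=1853 / 112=16.54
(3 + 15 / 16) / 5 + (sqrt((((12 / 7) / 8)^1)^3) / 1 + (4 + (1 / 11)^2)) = 4.89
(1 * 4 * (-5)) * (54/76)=-270/19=-14.21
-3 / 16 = -0.19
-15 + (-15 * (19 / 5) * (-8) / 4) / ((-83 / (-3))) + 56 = 3745 / 83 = 45.12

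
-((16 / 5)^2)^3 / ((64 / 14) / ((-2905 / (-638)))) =-1066139648 / 996875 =-1069.48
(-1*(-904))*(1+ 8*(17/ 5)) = 127464/ 5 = 25492.80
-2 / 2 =-1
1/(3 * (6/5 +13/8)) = 40/339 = 0.12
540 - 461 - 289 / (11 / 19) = -4622 / 11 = -420.18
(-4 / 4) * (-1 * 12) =12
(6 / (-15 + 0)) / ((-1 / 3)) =6 / 5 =1.20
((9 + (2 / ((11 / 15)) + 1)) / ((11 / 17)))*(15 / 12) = 2975 / 121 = 24.59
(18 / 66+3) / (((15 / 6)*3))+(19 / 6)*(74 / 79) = 44353 / 13035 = 3.40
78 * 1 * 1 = 78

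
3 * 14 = 42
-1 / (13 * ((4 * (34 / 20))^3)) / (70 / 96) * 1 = -150 / 447083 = -0.00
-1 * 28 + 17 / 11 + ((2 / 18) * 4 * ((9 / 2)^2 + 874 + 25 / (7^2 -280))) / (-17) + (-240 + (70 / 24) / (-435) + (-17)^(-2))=-20200388429 / 69696396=-289.83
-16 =-16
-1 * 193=-193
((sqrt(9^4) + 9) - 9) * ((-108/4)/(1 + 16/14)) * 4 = -20412/5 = -4082.40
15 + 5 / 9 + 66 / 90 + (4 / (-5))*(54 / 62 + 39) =-15.61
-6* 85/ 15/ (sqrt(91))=-34* sqrt(91)/ 91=-3.56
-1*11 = -11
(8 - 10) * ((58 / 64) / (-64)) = 29 / 1024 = 0.03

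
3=3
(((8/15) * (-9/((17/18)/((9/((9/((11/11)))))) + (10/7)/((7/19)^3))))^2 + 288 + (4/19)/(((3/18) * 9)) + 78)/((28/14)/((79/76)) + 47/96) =2145798452419019447104/14144296966282833875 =151.71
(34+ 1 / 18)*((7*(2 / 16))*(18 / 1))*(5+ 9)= 30037 / 4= 7509.25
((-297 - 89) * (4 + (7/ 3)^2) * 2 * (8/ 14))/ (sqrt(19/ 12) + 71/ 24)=-149088640/ 86709 + 8399360 * sqrt(57)/ 86709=-988.07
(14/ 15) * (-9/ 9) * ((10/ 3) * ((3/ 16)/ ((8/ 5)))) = -35/ 96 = -0.36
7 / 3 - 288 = -857 / 3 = -285.67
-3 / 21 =-1 / 7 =-0.14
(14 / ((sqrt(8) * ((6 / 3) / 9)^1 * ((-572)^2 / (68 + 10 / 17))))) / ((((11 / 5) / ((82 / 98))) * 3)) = 32595 * sqrt(2) / 77869792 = 0.00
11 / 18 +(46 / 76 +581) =99559 / 171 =582.22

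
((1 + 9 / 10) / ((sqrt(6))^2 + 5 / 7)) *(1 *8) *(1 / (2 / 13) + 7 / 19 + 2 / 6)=16.30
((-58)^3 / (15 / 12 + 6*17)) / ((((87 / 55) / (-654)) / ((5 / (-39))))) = -1613374400 / 16107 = -100166.04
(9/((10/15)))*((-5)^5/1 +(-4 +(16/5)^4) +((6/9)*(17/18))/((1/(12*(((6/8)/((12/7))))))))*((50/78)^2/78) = -67968829/316368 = -214.84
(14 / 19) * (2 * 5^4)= 17500 / 19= 921.05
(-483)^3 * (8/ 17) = -901428696/ 17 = -53025217.41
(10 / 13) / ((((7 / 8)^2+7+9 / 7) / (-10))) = -8960 / 10543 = -0.85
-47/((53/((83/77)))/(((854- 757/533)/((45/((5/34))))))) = -590903975/221867646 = -2.66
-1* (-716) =716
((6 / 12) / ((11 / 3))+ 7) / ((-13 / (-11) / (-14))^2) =169246 / 169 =1001.46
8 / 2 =4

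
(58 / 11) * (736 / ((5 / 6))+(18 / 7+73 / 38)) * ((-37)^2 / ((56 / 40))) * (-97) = -4546606439107 / 10241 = -443961179.49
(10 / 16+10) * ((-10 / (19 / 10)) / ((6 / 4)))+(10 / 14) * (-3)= -15730 / 399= -39.42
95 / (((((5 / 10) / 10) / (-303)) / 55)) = -31663500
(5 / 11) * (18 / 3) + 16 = 206 / 11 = 18.73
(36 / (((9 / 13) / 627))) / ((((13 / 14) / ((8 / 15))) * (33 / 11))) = 93632 / 15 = 6242.13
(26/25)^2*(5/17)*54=36504/2125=17.18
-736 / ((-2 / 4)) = 1472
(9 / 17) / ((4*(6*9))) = 1 / 408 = 0.00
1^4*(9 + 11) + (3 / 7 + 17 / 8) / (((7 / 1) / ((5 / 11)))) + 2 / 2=21.17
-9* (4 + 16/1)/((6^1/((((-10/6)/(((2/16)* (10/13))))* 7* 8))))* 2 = 58240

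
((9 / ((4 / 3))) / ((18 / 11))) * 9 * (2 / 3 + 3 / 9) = 297 / 8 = 37.12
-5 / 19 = -0.26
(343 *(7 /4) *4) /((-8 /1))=-2401 /8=-300.12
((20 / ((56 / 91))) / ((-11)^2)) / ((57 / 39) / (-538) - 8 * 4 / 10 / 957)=-98877675 / 2231009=-44.32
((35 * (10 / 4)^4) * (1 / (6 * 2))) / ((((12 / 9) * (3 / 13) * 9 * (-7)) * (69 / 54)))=-40625 / 8832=-4.60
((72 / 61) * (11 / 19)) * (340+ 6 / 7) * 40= 75588480 / 8113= 9316.96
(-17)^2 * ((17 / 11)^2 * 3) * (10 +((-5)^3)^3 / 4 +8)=-489362818839 / 484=-1011080204.21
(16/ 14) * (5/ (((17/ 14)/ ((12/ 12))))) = 80/ 17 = 4.71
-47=-47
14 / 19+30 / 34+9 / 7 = 6568 / 2261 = 2.90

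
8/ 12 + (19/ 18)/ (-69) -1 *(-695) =863999/ 1242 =695.65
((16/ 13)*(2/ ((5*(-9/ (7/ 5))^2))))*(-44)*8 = -551936/ 131625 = -4.19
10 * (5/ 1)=50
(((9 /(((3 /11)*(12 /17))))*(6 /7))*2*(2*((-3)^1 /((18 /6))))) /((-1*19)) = 1122 /133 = 8.44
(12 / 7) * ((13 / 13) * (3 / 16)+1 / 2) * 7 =33 / 4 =8.25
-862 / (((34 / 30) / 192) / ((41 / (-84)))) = 8482080 / 119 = 71277.98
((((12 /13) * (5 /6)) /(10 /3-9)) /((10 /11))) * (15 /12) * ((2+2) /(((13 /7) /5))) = -2.01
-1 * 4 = -4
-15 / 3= -5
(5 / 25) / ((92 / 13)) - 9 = -4127 / 460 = -8.97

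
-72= -72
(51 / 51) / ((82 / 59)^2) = 3481 / 6724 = 0.52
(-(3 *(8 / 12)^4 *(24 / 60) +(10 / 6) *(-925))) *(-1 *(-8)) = 1664744 / 135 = 12331.44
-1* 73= -73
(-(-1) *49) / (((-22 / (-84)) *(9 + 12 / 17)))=11662 / 605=19.28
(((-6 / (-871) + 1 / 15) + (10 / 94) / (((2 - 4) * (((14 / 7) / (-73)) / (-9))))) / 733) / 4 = -42737857 / 7201637040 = -0.01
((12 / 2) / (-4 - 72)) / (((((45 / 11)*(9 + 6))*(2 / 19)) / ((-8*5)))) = 22 / 45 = 0.49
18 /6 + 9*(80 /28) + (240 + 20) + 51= 2378 /7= 339.71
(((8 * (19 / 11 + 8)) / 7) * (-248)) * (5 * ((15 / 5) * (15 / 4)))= -11941200 / 77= -155080.52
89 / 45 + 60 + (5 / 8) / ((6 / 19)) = 46049 / 720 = 63.96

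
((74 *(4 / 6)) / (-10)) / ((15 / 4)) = -296 / 225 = -1.32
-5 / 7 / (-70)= 1 / 98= 0.01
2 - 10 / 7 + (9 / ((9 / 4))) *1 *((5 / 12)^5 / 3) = 768371 / 1306368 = 0.59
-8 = -8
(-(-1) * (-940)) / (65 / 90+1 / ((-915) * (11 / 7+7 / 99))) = -1468190700 / 1127003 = -1302.74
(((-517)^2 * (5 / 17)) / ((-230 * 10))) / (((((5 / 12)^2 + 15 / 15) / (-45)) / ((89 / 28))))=1926886401 / 462553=4165.76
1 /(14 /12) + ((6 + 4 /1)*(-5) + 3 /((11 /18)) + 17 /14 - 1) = -6779 /154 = -44.02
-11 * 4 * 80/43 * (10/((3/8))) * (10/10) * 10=-2816000/129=-21829.46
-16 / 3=-5.33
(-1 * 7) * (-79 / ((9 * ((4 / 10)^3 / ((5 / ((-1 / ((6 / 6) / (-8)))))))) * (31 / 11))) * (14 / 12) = 26613125 / 107136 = 248.41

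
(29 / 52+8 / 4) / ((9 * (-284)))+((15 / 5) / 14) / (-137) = -0.00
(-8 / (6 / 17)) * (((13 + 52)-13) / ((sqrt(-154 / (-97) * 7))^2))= -171496 / 1617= -106.06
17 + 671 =688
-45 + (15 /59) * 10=-2505 /59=-42.46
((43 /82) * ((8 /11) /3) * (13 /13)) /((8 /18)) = 129 /451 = 0.29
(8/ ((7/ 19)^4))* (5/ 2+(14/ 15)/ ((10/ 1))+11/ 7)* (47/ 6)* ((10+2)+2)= 107140021804/ 540225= 198324.81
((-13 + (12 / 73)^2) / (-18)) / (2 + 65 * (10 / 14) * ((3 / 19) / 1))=9194689 / 119039202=0.08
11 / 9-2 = -7 / 9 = -0.78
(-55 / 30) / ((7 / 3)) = -11 / 14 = -0.79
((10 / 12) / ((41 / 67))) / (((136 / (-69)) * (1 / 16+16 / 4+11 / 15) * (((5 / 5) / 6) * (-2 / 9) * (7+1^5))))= 3120525 / 6417976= 0.49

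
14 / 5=2.80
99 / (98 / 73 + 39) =7227 / 2945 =2.45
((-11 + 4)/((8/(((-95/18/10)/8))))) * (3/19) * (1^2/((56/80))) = 5/384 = 0.01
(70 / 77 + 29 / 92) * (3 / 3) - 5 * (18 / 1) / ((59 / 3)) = -200139 / 59708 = -3.35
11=11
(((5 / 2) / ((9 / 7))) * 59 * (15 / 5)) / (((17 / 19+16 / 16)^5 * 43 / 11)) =56244588785 / 15600273408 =3.61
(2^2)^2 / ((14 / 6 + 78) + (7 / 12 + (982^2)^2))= 0.00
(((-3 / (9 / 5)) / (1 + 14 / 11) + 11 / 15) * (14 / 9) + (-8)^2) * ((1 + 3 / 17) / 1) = 1280 / 17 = 75.29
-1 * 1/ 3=-1/ 3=-0.33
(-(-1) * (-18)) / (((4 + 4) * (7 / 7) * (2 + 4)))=-3 / 8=-0.38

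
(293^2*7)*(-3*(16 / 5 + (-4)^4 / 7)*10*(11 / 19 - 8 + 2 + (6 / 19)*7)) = 2301982196.21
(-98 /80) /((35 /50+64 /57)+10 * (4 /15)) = -931 /3412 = -0.27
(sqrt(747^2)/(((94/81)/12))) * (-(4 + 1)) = -1815210/47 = -38621.49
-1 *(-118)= 118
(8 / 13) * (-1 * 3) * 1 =-24 / 13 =-1.85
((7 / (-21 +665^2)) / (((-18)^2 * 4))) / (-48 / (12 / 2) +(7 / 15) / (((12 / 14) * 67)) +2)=-335 / 164337662304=-0.00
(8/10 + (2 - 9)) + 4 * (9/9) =-11/5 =-2.20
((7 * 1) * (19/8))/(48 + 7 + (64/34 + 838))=0.02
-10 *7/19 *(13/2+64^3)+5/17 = -965817.34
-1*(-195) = 195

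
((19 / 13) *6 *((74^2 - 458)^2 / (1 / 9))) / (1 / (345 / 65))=10548022824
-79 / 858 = -0.09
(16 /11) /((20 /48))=192 /55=3.49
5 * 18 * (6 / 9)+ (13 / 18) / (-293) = 316427 / 5274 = 60.00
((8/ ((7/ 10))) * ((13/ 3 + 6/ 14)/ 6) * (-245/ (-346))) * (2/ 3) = 20000/ 4671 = 4.28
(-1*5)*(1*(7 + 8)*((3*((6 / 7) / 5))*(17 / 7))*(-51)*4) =936360 / 49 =19109.39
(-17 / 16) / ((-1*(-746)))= -17 / 11936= -0.00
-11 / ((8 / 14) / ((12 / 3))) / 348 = -77 / 348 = -0.22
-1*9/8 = -9/8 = -1.12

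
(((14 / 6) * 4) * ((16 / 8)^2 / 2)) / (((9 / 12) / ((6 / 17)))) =448 / 51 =8.78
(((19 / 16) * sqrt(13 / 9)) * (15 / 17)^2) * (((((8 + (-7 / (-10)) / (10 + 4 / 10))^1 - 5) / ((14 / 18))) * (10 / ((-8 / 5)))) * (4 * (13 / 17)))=-102279375 * sqrt(13) / 4402048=-83.77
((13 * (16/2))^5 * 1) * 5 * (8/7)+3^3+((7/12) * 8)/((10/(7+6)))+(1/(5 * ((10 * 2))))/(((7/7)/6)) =72999174178783/1050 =69523023027.41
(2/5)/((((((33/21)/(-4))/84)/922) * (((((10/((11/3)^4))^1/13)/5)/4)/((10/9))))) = -411767537.25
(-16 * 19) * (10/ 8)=-380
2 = 2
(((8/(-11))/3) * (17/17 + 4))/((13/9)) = -120/143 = -0.84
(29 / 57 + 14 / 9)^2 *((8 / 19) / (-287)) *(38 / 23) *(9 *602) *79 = -4421.13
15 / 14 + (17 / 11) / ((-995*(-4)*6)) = 1970219 / 1838760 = 1.07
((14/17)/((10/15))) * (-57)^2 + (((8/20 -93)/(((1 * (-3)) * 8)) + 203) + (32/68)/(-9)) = 4220.28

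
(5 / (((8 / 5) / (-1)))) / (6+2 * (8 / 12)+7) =-75 / 344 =-0.22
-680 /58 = -340 /29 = -11.72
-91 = -91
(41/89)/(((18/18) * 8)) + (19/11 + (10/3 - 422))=-9795055/23496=-416.88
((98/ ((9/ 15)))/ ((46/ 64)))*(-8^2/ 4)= -250880/ 69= -3635.94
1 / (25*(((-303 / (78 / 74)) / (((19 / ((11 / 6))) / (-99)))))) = 494 / 33913275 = 0.00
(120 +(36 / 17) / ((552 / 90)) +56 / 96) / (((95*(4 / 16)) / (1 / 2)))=29863 / 11730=2.55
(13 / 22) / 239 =13 / 5258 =0.00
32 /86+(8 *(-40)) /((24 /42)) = -24064 /43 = -559.63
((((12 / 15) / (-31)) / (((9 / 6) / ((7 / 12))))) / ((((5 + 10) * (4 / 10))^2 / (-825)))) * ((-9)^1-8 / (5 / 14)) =-12089 / 1674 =-7.22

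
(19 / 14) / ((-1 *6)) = -19 / 84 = -0.23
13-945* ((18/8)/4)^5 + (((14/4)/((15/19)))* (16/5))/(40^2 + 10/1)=-363634979849/9043968000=-40.21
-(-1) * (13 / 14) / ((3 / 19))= 247 / 42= 5.88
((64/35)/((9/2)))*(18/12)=64/105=0.61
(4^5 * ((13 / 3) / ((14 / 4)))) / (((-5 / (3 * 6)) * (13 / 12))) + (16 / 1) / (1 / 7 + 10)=-10465456 / 2485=-4211.45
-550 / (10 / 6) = -330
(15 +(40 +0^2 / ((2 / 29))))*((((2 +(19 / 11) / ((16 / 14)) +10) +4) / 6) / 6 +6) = 102745 / 288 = 356.75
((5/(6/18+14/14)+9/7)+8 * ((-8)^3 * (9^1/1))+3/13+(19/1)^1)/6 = -13409663/2184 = -6139.96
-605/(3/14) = -8470/3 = -2823.33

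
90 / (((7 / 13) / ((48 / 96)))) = 585 / 7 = 83.57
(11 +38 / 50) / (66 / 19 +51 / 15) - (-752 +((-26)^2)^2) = -1489565774 / 3265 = -456222.29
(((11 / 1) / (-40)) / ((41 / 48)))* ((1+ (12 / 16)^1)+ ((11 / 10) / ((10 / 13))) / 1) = -5247 / 5125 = -1.02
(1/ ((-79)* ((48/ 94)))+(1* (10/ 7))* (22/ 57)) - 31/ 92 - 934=-1805324377/ 1933288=-933.81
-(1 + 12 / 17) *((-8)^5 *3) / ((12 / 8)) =1900544 / 17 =111796.71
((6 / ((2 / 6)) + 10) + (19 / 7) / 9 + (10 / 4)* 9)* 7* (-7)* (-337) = 15099959 / 18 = 838886.61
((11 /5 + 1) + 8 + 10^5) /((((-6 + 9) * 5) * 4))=125014 /75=1666.85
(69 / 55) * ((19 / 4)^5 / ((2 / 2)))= 170850831 / 56320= 3033.57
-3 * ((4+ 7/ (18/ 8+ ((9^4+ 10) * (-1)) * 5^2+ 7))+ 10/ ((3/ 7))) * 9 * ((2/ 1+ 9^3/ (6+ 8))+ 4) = -21901846833/ 511049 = -42856.65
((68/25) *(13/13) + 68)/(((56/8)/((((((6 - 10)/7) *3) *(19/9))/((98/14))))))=-134368/25725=-5.22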